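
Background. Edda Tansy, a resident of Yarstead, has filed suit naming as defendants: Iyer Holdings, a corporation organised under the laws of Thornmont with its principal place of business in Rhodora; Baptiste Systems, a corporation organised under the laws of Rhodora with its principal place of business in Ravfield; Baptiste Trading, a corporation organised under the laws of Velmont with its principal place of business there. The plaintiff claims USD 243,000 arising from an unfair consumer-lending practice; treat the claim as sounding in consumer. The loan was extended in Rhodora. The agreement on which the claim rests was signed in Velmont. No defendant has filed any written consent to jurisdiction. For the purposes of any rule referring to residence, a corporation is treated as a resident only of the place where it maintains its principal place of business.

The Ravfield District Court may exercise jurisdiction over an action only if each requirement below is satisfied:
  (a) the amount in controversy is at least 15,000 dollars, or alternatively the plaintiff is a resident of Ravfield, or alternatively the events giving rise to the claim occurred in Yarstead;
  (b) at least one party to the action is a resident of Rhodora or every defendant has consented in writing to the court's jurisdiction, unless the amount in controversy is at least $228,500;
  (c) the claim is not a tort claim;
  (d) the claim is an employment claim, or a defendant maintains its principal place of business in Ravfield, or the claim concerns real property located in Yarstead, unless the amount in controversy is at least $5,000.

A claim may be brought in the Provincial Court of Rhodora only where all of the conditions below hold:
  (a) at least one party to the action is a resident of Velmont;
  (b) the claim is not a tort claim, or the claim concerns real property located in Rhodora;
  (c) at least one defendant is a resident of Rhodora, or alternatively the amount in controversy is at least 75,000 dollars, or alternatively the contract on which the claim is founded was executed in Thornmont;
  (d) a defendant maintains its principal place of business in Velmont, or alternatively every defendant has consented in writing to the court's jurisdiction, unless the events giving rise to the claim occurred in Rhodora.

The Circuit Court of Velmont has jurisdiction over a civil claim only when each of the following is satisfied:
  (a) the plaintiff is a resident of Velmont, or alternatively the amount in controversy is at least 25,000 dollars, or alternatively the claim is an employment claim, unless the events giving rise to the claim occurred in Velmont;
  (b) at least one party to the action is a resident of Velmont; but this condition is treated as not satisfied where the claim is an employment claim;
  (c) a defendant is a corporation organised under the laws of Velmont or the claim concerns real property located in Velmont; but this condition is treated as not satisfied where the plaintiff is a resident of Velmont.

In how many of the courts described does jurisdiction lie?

The Ravfield District Court:
  (a) The amount in controversy is 243,000 dollars, which meets the USD 15,000 floor, which satisfies one of the alternatives. Condition met.
  (b) Iyer Holdings resides in Rhodora, so one alternative holds. Condition met.
  (c) The claim is a consumer claim, not a tort claim. Condition met.
  (d) Baptiste Systems has its principal place of business in Ravfield, which satisfies one of the alternatives. Met.
  → The court has jurisdiction.
The Provincial Court of Rhodora:
  (a) Baptiste Trading resides in Velmont. Met.
  (b) The claim is a consumer claim, not a tort claim, so this disjunct is met. Met.
  (c) Iyer Holdings resides in Rhodora — that alternative is enough. Met.
  (d) Baptiste Trading has its principal place of business in Velmont, so this disjunct is met. Condition met.
  → Jurisdiction lies.
The Circuit Court of Velmont:
  (a) The amount in controversy is $243,000, which meets the $25,000 floor, which satisfies one of the alternatives. Condition met.
  (b) Baptiste Trading resides in Velmont. The carve-out does not apply: the claim is a consumer claim, not an employment claim. Satisfied.
  (c) Baptiste Trading is organised under the laws of Velmont — that alternative is enough. And the carve-out is inapplicable — the plaintiff resides in Yarstead, not Velmont. Satisfied.
  → All conditions met; jurisdiction exists.
Courts with jurisdiction: the Ravfield District Court, the Provincial Court of Rhodora, the Circuit Court of Velmont — 3 in total.

3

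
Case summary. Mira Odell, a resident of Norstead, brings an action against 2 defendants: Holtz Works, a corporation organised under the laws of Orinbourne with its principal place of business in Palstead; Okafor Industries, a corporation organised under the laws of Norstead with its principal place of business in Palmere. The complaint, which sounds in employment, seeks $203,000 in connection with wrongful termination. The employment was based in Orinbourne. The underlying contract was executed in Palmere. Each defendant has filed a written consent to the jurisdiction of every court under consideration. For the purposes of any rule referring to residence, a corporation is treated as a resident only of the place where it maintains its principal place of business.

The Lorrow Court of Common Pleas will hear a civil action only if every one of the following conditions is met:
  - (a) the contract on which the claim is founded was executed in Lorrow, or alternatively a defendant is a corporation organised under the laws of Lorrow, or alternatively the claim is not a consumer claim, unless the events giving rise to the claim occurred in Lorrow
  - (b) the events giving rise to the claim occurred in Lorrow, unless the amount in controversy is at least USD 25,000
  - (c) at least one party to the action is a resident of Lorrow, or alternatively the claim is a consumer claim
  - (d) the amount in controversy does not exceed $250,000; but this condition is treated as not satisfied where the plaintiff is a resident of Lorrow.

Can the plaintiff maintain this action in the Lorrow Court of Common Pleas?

No

The Lorrow Court of Common Pleas:
  (a) The claim is an employment claim, not a consumer claim — that alternative is enough. Condition met.
  (b) The operative events occurred in Orinbourne, not Lorrow. However, the amount in controversy is 203,000 dollars, which meets the $25,000 floor, so the 'unless' proviso supplies this condition. Met.
  (c) No party resides in Lorrow; the claim is an employment claim, not a consumer claim — every alternative fails. Not satisfied.
  (d) The amount in controversy is $203,000, within the 250,000 dollars ceiling. The carve-out does not apply: the plaintiff resides in Norstead, not Lorrow. Satisfied.
  → Not every requirement is met — no jurisdiction.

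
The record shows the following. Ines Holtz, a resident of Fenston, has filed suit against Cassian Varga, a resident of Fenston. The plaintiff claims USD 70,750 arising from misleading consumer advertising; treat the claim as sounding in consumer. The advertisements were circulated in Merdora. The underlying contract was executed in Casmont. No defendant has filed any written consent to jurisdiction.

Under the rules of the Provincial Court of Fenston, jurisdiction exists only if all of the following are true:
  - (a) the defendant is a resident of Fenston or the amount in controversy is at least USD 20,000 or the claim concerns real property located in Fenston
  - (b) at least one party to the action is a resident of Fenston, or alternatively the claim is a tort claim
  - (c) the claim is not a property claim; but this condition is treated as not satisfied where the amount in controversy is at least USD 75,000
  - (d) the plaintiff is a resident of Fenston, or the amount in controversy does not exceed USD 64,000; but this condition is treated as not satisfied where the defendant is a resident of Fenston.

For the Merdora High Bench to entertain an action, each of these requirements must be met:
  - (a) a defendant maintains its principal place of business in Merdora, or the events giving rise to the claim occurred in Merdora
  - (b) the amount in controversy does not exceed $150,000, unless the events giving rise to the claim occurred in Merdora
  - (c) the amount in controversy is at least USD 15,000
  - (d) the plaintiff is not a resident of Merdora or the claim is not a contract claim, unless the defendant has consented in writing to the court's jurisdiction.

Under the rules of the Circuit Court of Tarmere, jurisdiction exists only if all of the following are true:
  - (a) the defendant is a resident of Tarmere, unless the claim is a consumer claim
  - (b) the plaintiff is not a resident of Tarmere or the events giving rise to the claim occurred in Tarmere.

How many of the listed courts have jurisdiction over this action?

2

The Provincial Court of Fenston:
  (a) The defendant resides in Fenston, so this disjunct is met. Satisfied.
  (b) Ines Holtz resides in Fenston, which satisfies one of the alternatives. Met.
  (c) The claim is a consumer claim, not a property claim. And the carve-out is inapplicable — the amount in controversy is USD 70,750, below the 75,000 dollars floor. Met.
  (d) The plaintiff resides in Fenston, which satisfies one of the alternatives. But the defendant resides in Fenston, triggering the carve-out and defeating this condition. Condition not met.
  → At least one condition fails; no jurisdiction.
The Merdora High Bench:
  (a) The operative events occurred in Merdora — that alternative is enough. Condition met.
  (b) The amount in controversy is 70,750 dollars, within the USD 150,000 ceiling. Condition met.
  (c) The amount in controversy is 70,750 dollars, which meets the USD 15,000 floor. Met.
  (d) The plaintiff resides in Fenston, which is not Merdora, so one alternative holds. Condition met.
  → Every requirement is satisfied — jurisdiction.
The Circuit Court of Tarmere:
  (a) The defendant resides in Fenston, not Tarmere. The proviso rescues it, though: the claim is a consumer claim. Met.
  (b) The plaintiff resides in Fenston, which is not Tarmere — that alternative is enough. Condition met.
  → Every requirement is satisfied — jurisdiction.
Courts with jurisdiction: the Merdora High Bench, the Circuit Court of Tarmere — 2 in total.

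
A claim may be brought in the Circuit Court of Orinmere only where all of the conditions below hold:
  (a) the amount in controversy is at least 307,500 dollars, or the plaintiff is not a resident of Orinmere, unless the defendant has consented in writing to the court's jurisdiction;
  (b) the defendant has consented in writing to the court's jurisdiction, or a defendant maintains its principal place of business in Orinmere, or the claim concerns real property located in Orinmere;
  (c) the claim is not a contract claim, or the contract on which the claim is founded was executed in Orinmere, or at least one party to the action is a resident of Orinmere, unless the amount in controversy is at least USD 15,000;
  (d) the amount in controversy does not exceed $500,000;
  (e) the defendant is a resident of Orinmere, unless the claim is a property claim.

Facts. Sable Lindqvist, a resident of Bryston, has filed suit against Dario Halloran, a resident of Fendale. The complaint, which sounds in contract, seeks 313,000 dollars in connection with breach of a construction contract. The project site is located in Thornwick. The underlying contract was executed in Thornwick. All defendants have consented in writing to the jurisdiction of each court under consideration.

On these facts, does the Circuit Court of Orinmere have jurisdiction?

The Circuit Court of Orinmere:
  (a) The amount in controversy is $313,000, which meets the $307,500 floor, which satisfies one of the alternatives. Condition met.
  (b) Every defendant has filed written consent — that alternative is enough. Met.
  (c) The claim is a contract claim; the contract was executed in Thornwick, not Orinmere; no party resides in Orinmere — no alternative holds. However, the amount in controversy is 313,000 dollars, which meets the 15,000 dollars floor, so the 'unless' proviso supplies this condition. Met.
  (d) The amount in controversy is 313,000 dollars, within the USD 500,000 ceiling. Condition met.
  (e) The defendant resides in Fendale, not Orinmere. And the claim is a contract claim, not a property claim, so the proviso does not save it. Not satisfied.
  → At least one condition fails; no jurisdiction.

No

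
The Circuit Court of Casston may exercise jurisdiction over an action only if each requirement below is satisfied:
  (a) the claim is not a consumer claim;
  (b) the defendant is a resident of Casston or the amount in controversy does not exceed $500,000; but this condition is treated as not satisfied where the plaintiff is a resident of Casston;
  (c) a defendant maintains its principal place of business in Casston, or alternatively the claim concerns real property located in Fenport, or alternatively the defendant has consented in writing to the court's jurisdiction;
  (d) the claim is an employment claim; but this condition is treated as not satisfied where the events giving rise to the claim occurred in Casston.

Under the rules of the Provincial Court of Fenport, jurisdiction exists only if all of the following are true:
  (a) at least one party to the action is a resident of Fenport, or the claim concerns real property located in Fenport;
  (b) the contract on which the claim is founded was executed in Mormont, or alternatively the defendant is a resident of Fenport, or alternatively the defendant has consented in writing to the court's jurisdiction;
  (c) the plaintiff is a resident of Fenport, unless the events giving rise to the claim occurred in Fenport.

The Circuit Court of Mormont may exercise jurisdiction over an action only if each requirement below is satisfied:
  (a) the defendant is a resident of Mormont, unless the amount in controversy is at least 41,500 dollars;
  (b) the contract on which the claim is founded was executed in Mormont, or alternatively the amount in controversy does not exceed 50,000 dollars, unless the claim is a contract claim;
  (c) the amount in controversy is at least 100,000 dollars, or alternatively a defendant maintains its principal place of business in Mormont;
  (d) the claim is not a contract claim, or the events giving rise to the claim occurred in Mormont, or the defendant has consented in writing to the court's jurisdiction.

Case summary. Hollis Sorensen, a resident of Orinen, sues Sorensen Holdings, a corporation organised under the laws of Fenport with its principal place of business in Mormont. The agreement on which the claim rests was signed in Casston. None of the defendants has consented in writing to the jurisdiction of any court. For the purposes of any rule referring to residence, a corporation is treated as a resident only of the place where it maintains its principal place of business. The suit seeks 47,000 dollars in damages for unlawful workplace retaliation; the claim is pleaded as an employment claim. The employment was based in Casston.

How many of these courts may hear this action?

1

The Circuit Court of Casston:
  (a) The claim is an employment claim, not a consumer claim. Condition met.
  (b) The amount in controversy is USD 47,000, within the USD 500,000 ceiling, so one alternative holds. And the carve-out is inapplicable — the plaintiff resides in Orinen, not Casston. Condition met.
  (c) The corporate defendant(s) have their principal place of business in Mormont, not Casston; the claim does not concern real property; no such written consent has been filed — every alternative fails. Not met.
  (d) The claim is an employment claim. However, the operative events occurred in Casston, which falls within the stated exception and so defeats the condition. Not met.
  → At least one condition fails; no jurisdiction.
The Provincial Court of Fenport:
  (a) No party resides in Fenport; the claim does not concern real property — none of the alternatives is met. Condition not met.
  (b) The contract was executed in Casston, not Mormont; the defendant resides in Mormont, not Fenport; no such written consent has been filed — every alternative fails. Not met.
  (c) The plaintiff resides in Orinen, not Fenport. Nor does the 'unless' clause help: the operative events occurred in Casston, not Fenport. Fails.
  → The court lacks jurisdiction.
The Circuit Court of Mormont:
  (a) The defendant resides in Mormont. Condition met.
  (b) The amount in controversy is USD 47,000, within the USD 50,000 ceiling, so this disjunct is met. Met.
  (c) Sorensen Holdings has its principal place of business in Mormont, so one alternative holds. Condition met.
  (d) The claim is an employment claim, not a contract claim, which satisfies one of the alternatives. Condition met.
  → The court has jurisdiction.
Courts with jurisdiction: the Circuit Court of Mormont — 1 in total.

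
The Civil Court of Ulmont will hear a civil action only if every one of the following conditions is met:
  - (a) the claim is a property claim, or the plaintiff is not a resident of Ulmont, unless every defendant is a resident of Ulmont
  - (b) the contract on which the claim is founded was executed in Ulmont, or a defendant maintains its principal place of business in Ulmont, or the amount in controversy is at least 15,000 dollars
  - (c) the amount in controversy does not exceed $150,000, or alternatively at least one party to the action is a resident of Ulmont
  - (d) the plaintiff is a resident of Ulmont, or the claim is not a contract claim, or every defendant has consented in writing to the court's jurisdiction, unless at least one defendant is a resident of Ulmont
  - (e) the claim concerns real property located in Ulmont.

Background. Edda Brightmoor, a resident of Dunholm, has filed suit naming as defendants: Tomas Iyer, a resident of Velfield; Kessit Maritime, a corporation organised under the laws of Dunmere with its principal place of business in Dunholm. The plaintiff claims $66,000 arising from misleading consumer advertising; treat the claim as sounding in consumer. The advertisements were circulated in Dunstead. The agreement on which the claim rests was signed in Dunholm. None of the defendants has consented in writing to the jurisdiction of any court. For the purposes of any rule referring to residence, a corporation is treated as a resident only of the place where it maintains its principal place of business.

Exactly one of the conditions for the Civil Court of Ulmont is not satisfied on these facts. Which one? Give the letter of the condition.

The Civil Court of Ulmont:
  (a) The plaintiff resides in Dunholm, which is not Ulmont, which satisfies one of the alternatives. Condition met.
  (b) The amount in controversy is USD 66,000, which meets the $15,000 floor, which satisfies one of the alternatives. Satisfied.
  (c) The amount in controversy is 66,000 dollars, within the 150,000 dollars ceiling, so this disjunct is met. Satisfied.
  (d) The claim is a consumer claim, not a contract claim, so this disjunct is met. Satisfied.
  (e) The claim does not concern real property. Fails.
Only condition (e) fails.

(e)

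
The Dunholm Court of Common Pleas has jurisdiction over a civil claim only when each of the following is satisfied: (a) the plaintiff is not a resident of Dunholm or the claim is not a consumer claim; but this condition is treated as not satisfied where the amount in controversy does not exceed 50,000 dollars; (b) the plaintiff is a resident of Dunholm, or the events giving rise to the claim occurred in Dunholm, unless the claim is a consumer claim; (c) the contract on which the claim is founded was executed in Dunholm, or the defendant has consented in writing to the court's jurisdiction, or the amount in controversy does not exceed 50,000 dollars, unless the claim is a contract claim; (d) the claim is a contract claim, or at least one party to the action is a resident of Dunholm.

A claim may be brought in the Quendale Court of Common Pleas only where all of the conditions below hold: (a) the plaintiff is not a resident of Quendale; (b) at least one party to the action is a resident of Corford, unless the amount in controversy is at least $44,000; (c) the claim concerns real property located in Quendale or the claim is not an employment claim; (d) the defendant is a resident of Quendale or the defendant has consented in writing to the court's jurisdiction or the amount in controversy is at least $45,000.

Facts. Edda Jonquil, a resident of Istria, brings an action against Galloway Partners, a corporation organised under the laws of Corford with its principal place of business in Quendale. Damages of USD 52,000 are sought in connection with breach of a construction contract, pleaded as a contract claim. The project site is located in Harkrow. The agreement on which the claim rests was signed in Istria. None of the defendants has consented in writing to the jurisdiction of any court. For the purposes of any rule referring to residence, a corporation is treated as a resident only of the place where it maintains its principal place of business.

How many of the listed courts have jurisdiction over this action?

1

The Dunholm Court of Common Pleas:
  (a) The plaintiff resides in Istria, which is not Dunholm, so one alternative holds. And the carve-out is inapplicable — the amount in controversy is USD 52,000, above the $50,000 ceiling. Met.
  (b) The plaintiff resides in Istria, not Dunholm; the operative events occurred in Harkrow, not Dunholm — no alternative holds. The proviso offers no rescue either, since the claim is a contract claim, not a consumer claim. Not satisfied.
  (c) The contract was executed in Istria, not Dunholm; no such written consent has been filed; the amount in controversy is 52,000 dollars, above the $50,000 ceiling — every alternative fails. But the claim is a contract claim, and the 'unless' clause therefore excuses the requirement. Met.
  (d) The claim is a contract claim, so one alternative holds. Satisfied.
  → The court lacks jurisdiction.
The Quendale Court of Common Pleas:
  (a) The plaintiff resides in Istria, which is not Quendale. Condition met.
  (b) No party resides in Corford. The proviso rescues it, though: the amount in controversy is USD 52,000, which meets the USD 44,000 floor. Met.
  (c) The claim is a contract claim, not an employment claim, so one alternative holds. Met.
  (d) The defendant resides in Quendale, which satisfies one of the alternatives. Condition met.
  → The court has jurisdiction.
Courts with jurisdiction: the Quendale Court of Common Pleas — 1 in total.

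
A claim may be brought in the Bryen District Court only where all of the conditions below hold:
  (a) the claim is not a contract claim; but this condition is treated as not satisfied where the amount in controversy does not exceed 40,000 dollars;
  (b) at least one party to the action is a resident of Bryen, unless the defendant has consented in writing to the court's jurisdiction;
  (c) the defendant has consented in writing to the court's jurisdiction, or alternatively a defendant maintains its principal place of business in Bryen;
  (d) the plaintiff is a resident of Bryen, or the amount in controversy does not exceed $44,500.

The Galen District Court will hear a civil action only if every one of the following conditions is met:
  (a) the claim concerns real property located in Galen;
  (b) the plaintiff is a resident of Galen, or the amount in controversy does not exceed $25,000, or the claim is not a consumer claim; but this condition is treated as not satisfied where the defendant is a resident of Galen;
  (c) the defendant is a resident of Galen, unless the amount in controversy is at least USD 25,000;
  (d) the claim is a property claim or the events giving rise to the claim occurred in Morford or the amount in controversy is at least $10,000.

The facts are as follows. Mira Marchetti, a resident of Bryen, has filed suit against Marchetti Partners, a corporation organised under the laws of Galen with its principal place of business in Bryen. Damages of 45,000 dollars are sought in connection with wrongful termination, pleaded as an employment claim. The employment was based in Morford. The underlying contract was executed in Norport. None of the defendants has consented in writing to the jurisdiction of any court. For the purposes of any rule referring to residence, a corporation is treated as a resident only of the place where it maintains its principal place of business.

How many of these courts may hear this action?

The Bryen District Court:
  (a) The claim is an employment claim, not a contract claim. The exception is not triggered, since the amount in controversy is USD 45,000, above the 40,000 dollars ceiling. Condition met.
  (b) Mira Marchetti resides in Bryen. Condition met.
  (c) Marchetti Partners has its principal place of business in Bryen, so one alternative holds. Met.
  (d) The plaintiff resides in Bryen — that alternative is enough. Satisfied.
  → Every requirement is satisfied — jurisdiction.
The Galen District Court:
  (a) The claim does not concern real property. Not met.
  (b) The claim is an employment claim, not a consumer claim, so one alternative holds. The exception is not triggered, since the defendant resides in Bryen, not Galen. Condition met.
  (c) The defendant resides in Bryen, not Galen. But the amount in controversy is 45,000 dollars, which meets the 25,000 dollars floor, and the 'unless' clause therefore excuses the requirement. Satisfied.
  (d) The operative events occurred in Morford, so one alternative holds. Condition met.
  → At least one condition fails; no jurisdiction.
Courts with jurisdiction: the Bryen District Court — 1 in total.

1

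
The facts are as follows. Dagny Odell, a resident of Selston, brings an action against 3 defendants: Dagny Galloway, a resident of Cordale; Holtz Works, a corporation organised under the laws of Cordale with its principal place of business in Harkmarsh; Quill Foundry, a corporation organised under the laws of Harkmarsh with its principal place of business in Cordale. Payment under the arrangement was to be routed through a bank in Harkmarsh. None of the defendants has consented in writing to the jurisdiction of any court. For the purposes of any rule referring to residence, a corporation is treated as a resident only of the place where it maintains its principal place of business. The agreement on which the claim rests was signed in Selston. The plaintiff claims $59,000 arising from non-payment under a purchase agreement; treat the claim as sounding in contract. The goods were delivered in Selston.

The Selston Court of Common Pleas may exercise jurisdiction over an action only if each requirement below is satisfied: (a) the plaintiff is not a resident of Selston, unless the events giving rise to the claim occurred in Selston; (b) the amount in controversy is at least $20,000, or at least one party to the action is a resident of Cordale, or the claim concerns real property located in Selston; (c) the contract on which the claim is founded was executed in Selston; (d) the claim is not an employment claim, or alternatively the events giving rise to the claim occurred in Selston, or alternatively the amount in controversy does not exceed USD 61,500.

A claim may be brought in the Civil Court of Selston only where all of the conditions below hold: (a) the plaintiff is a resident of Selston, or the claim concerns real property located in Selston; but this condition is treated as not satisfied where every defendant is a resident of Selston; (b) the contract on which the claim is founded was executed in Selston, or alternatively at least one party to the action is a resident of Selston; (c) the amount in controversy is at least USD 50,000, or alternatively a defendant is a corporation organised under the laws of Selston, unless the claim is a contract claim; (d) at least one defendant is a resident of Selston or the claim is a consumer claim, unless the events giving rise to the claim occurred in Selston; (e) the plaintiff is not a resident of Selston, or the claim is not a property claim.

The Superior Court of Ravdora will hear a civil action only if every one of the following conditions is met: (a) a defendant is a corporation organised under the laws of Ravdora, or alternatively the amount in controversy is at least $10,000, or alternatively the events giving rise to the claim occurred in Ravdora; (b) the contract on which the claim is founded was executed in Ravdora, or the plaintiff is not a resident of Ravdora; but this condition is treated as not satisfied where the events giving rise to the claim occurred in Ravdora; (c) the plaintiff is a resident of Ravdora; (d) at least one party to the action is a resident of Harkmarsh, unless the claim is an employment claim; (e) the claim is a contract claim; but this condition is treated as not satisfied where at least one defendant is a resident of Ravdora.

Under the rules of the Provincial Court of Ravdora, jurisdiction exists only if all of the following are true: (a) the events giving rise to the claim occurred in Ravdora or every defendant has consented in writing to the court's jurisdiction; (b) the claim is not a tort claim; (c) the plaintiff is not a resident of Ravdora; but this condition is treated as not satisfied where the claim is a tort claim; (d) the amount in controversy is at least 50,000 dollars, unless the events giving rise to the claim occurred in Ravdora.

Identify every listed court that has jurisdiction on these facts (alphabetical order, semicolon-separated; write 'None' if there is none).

The Selston Court of Common Pleas:
  (a) The plaintiff resides in Selston. However, the operative events occurred in Selston, so the 'unless' proviso supplies this condition. Satisfied.
  (b) The amount in controversy is 59,000 dollars, which meets the $20,000 floor, so one alternative holds. Met.
  (c) The contract was executed in Selston. Satisfied.
  (d) The claim is a contract claim, not an employment claim, which satisfies one of the alternatives. Satisfied.
  → All conditions met; jurisdiction exists.
The Civil Court of Selston:
  (a) The plaintiff resides in Selston, which satisfies one of the alternatives. And the carve-out is inapplicable — the defendants reside as follows — Dagny Galloway in Cordale, Holtz Works in Harkmarsh, Quill Foundry in Cordale — not all in Selston. Condition met.
  (b) The contract was executed in Selston — that alternative is enough. Condition met.
  (c) The amount in controversy is 59,000 dollars, which meets the $50,000 floor, which satisfies one of the alternatives. Met.
  (d) No defendant resides in Selston (they reside in Cordale, Harkmarsh, Cordale); the claim is a contract claim, not a consumer claim — no alternative holds. The proviso rescues it, though: the operative events occurred in Selston. Satisfied.
  (e) The claim is a contract claim, not a property claim, so one alternative holds. Satisfied.
  → Jurisdiction lies.
The Superior Court of Ravdora:
  (a) The amount in controversy is $59,000, which meets the $10,000 floor, which satisfies one of the alternatives. Satisfied.
  (b) The plaintiff resides in Selston, which is not Ravdora, so this disjunct is met. The carve-out does not apply: the operative events occurred in Selston, not Ravdora. Condition met.
  (c) The plaintiff resides in Selston, not Ravdora. Not satisfied.
  (d) Holtz Works resides in Harkmarsh. Met.
  (e) The claim is a contract claim. And the carve-out is inapplicable — no defendant resides in Ravdora (they reside in Cordale, Harkmarsh, Cordale). Condition met.
  → At least one condition fails; no jurisdiction.
The Provincial Court of Ravdora:
  (a) The operative events occurred in Selston, not Ravdora; no such written consent has been filed — every alternative fails. Not met.
  (b) The claim is a contract claim, not a tort claim. Satisfied.
  (c) The plaintiff resides in Selston, which is not Ravdora. The carve-out does not apply: the claim is a contract claim, not a tort claim. Met.
  (d) The amount in controversy is USD 59,000, which meets the $50,000 floor. Met.
  → Not every requirement is met — no jurisdiction.

the Civil Court of Selston; the Selston Court of Common Pleas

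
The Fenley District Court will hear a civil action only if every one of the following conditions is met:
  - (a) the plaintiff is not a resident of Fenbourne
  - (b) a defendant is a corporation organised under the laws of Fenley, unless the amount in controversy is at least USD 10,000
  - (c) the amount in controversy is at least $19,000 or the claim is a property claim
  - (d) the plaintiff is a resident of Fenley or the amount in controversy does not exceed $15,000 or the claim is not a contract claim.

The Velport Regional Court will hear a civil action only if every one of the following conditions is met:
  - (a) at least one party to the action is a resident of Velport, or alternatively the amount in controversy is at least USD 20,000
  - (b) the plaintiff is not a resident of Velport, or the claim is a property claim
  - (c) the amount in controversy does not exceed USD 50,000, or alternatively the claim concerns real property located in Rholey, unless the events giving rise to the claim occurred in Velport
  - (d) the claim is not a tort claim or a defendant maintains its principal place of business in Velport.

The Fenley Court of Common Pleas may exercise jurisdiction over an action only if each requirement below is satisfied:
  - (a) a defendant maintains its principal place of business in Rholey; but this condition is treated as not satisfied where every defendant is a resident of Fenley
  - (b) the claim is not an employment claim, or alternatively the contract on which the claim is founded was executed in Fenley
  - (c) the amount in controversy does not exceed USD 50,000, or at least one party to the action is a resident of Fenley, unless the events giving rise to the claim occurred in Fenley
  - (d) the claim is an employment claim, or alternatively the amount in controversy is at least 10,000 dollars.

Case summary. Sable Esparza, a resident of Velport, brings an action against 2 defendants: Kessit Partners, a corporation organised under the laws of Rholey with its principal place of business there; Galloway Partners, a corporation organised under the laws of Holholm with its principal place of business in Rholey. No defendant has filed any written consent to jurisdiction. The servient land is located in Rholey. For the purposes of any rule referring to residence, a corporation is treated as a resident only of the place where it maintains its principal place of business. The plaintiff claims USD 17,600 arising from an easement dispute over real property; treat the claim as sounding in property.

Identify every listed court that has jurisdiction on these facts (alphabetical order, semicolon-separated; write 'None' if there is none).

the Fenley Court of Common Pleas; the Fenley District Court; the Velport Regional Court

The Fenley District Court:
  (a) The plaintiff resides in Velport, which is not Fenbourne. Satisfied.
  (b) The corporate defendant(s) are organised in Holholm, Rholey, not Fenley. The proviso rescues it, though: the amount in controversy is $17,600, which meets the 10,000 dollars floor. Met.
  (c) The claim is a property claim, which satisfies one of the alternatives. Condition met.
  (d) The claim is a property claim, not a contract claim, so this disjunct is met. Condition met.
  → Jurisdiction lies.
The Velport Regional Court:
  (a) Sable Esparza resides in Velport — that alternative is enough. Satisfied.
  (b) The claim is a property claim, so this disjunct is met. Satisfied.
  (c) The amount in controversy is 17,600 dollars, within the $50,000 ceiling, which satisfies one of the alternatives. Condition met.
  (d) The claim is a property claim, not a tort claim, which satisfies one of the alternatives. Met.
  → All conditions met; jurisdiction exists.
The Fenley Court of Common Pleas:
  (a) Kessit Partners has its principal place of business in Rholey. The exception is not triggered, since the defendants reside as follows — Kessit Partners in Rholey, Galloway Partners in Rholey — not all in Fenley. Met.
  (b) The claim is a property claim, not an employment claim, which satisfies one of the alternatives. Satisfied.
  (c) The amount in controversy is USD 17,600, within the USD 50,000 ceiling, so one alternative holds. Satisfied.
  (d) The amount in controversy is 17,600 dollars, which meets the USD 10,000 floor, which satisfies one of the alternatives. Met.
  → Every requirement is satisfied — jurisdiction.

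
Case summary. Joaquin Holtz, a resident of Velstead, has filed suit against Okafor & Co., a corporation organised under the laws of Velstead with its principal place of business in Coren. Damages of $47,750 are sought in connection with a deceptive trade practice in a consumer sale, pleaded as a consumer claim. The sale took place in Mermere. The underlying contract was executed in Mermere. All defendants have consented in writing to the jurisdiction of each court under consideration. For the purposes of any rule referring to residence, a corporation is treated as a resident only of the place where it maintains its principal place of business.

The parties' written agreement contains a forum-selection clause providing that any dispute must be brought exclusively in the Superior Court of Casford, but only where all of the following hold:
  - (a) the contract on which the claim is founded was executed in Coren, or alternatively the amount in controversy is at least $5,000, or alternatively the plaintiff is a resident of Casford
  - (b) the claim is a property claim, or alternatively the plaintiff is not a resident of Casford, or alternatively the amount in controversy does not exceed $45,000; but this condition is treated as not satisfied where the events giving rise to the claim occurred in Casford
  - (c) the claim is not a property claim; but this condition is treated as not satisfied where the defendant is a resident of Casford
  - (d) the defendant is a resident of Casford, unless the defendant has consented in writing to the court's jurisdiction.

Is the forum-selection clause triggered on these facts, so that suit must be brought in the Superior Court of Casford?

Yes

The Superior Court of Casford:
  (a) The amount in controversy is $47,750, which meets the $5,000 floor — that alternative is enough. Met.
  (b) The plaintiff resides in Velstead, which is not Casford — that alternative is enough. And the carve-out is inapplicable — the operative events occurred in Mermere, not Casford. Satisfied.
  (c) The claim is a consumer claim, not a property claim. The exception is not triggered, since the defendant resides in Coren, not Casford. Satisfied.
  (d) The defendant resides in Coren, not Casford. The proviso rescues it, though: every defendant has filed written consent. Met.
  → Forum clause is triggered.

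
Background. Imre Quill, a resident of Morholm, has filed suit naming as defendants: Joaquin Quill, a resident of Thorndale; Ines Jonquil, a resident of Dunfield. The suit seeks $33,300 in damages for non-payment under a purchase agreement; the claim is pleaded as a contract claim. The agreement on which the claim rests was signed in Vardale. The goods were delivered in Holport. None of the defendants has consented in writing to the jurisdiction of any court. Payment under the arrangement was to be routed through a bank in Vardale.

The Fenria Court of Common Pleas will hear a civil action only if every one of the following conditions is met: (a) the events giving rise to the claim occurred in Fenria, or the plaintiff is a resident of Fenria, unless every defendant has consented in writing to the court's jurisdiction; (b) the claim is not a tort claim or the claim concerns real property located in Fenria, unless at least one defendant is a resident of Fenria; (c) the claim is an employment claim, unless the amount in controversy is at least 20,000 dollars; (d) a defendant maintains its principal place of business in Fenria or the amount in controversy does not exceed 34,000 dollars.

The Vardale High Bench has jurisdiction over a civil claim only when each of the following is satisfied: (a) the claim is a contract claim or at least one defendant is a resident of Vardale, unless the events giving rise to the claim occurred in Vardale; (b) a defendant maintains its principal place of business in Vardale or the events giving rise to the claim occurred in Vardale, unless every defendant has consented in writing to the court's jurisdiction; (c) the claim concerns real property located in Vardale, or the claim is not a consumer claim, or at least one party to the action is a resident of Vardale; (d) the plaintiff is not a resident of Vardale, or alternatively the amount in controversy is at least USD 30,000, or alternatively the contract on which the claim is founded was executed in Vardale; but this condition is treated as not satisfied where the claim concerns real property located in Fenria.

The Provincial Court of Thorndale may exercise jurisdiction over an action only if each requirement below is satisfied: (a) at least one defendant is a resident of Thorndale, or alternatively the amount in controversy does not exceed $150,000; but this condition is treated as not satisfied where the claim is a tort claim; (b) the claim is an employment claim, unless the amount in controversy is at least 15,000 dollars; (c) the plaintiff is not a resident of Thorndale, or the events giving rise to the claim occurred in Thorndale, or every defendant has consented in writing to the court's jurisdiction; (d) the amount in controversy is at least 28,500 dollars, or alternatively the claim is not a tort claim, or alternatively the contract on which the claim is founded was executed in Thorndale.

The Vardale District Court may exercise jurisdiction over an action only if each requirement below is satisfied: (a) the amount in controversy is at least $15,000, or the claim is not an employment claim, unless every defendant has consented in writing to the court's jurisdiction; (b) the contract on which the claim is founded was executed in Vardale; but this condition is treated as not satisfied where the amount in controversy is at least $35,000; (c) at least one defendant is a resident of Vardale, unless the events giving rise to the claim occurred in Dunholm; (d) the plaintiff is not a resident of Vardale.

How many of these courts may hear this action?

The Fenria Court of Common Pleas:
  (a) The operative events occurred in Holport, not Fenria; the plaintiff resides in Morholm, not Fenria — no alternative holds. Nor does the 'unless' clause help: no such written consent has been filed. Not satisfied.
  (b) The claim is a contract claim, not a tort claim — that alternative is enough. Satisfied.
  (c) The claim is a contract claim, not an employment claim. However, the amount in controversy is $33,300, which meets the USD 20,000 floor, so the 'unless' proviso supplies this condition. Condition met.
  (d) The amount in controversy is USD 33,300, within the 34,000 dollars ceiling, so this disjunct is met. Satisfied.
  → No jurisdiction.
The Vardale High Bench:
  (a) The claim is a contract claim, which satisfies one of the alternatives. Condition met.
  (b) No defendant is a corporation; the operative events occurred in Holport, not Vardale — none of the alternatives is met. And no such written consent has been filed, so the proviso does not save it. Condition not met.
  (c) The claim is a contract claim, not a consumer claim, so one alternative holds. Met.
  (d) The plaintiff resides in Morholm, which is not Vardale, so this disjunct is met. The exception is not triggered, since the claim does not concern real property. Condition met.
  → The court lacks jurisdiction.
The Provincial Court of Thorndale:
  (a) Joaquin Quill resides in Thorndale, so this disjunct is met. And the carve-out is inapplicable — the claim is a contract claim, not a tort claim. Satisfied.
  (b) The claim is a contract claim, not an employment claim. However, the amount in controversy is USD 33,300, which meets the $15,000 floor, so the 'unless' proviso supplies this condition. Met.
  (c) The plaintiff resides in Morholm, which is not Thorndale — that alternative is enough. Condition met.
  (d) The amount in controversy is USD 33,300, which meets the $28,500 floor, so this disjunct is met. Met.
  → The court has jurisdiction.
The Vardale District Court:
  (a) The amount in controversy is $33,300, which meets the $15,000 floor, so one alternative holds. Satisfied.
  (b) The contract was executed in Vardale. And the carve-out is inapplicable — the amount in controversy is $33,300, below the $35,000 floor. Met.
  (c) No defendant resides in Vardale (they reside in Thorndale, Dunfield). Nor does the 'unless' clause help: the operative events occurred in Holport, not Dunholm. Fails.
  (d) The plaintiff resides in Morholm, which is not Vardale. Met.
  → The court lacks jurisdiction.
Courts with jurisdiction: the Provincial Court of Thorndale — 1 in total.

1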